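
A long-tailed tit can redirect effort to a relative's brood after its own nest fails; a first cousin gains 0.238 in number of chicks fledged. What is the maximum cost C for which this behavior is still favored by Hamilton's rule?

0.02975

r to a first cousin = 1/8 (first cousins share one grandparent pair — two paths of length 4: r = 2·(1/2)^4 = 1/8).
Hamilton's rule: n·r·B > C, so the trait is favored while C < n·r·B = 1·0.125·0.238 = 0.02975.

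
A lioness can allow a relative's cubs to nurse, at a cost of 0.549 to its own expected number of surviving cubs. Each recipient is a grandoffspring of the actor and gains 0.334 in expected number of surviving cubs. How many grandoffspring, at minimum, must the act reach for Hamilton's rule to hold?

7

r to a grandoffspring = 1/4 (two parent–offspring links: r = (1/2)^2 = 1/4).
Hamilton's rule: n·r·B > C  ⇒  n > C/(r·B) = 0.549/(0.25·0.334) = 6.575.
The smallest integer exceeding 6.575 is 7.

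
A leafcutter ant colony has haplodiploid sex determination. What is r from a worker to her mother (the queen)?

0.5

One meiotic link between diploid queen and diploid daughter: r = 1/2.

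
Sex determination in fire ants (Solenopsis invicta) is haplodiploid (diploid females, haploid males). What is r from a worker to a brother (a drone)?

Her haploid brother carries none of their father's genes and a random half of their mother's genome; that half matches the maternal half of her own genome with probability 1/2: r = 1/2 · 1/2 = 1/4.

0.25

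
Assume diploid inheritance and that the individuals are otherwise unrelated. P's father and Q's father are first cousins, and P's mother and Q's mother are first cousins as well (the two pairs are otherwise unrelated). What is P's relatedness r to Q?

0.0625

With two independent routes of shared ancestry, r is the sum of the two contributions.
P and Q are related in two ways: second cousins through their fathers (r = 1/32) and second cousins through their mothers (r = 1/32).
r = 1/32 + 1/32 = 1/16 = 0.0625.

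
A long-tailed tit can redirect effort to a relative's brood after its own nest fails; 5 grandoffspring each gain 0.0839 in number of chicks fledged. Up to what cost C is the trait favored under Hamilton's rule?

r to a grandoffspring = 1/4 (two parent–offspring links: r = (1/2)^2 = 1/4).
Hamilton's rule: n·r·B > C, so the trait is favored while C < n·r·B = 5·0.25·0.0839 = 0.104875.

0.104875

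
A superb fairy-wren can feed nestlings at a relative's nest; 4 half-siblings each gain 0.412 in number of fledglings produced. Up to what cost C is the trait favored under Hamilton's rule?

0.412

r to a half-sibling = 0.25 (half-sibs share one parent — one path of length 2: r = (1/2)^2 = 1/4).
Hamilton's rule: n·r·B > C, so the trait is favored while C < n·r·B = 4·0.25·0.412 = 0.412.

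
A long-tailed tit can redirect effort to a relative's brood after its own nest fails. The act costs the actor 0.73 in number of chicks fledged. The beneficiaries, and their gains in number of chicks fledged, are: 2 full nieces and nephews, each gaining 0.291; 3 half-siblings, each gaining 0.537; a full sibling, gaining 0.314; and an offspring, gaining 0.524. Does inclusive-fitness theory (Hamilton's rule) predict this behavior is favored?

Yes

Hamilton's rule: the trait is favored when the sum of r·B over every recipient exceeds the actor's cost C.
r to a full niece or nephew = 0.25 (full aunt/uncle↔niece/nephew: two paths of length 3 through the shared grandparent pair: r = 2·(1/2)^3 = 1/4).
r to a half-sibling = 0.25 (half-sibs share one parent — one path of length 2: r = (1/2)^2 = 1/4).
r to a full sibling = 0.5 (full sibs share both parents — two paths of length 2: r = 2·(1/2)^2 = 1/2).
r to an offspring = 0.5 (one parent–offspring link: r = (1/2)^1 = 1/2).
Summing one r·B term per recipient: 2·0.25·0.291 + 3·0.25·0.537 + 1·0.5·0.314 + 1·0.5·0.524 = 0.96725.
0.96725 > 0.73: the indirect benefit exceeds the cost.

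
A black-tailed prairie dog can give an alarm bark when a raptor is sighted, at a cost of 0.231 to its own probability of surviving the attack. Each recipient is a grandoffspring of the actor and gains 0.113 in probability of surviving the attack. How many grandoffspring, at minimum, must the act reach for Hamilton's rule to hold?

9

r to a grandoffspring = 1/4 (two parent–offspring links: r = (1/2)^2 = 1/4).
Hamilton's rule: n·r·B > C  ⇒  n > C/(r·B) = 0.231/(0.25·0.113) = 8.177.
The smallest integer exceeding 8.177 is 9.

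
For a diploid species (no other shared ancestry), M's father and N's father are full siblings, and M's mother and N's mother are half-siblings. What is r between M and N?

Independent pedigree routes through distinct common ancestors add.
M and N are related in two ways: first cousins through their fathers (r = 1/8) and half first cousins through their mothers (r = 1/16).
r = 1/8 + 1/16 = 0.1875.

0.1875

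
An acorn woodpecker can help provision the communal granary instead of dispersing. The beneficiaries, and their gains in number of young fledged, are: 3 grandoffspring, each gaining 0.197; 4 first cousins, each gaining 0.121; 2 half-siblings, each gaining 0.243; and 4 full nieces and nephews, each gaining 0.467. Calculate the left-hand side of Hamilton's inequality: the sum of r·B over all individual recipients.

r to a grandoffspring = 0.25 (two parent–offspring links: r = (1/2)^2 = 1/4).
r to a first cousin = 0.125 (first cousins share one grandparent pair — two paths of length 4: r = 2·(1/2)^4 = 1/8).
r to a half-sibling = 0.25 (half-sibs share one parent — one path of length 2: r = (1/2)^2 = 1/4).
r to a full niece or nephew = 0.25 (full aunt/uncle↔niece/nephew: two paths of length 3 through the shared grandparent pair: r = 2·(1/2)^3 = 1/4).
Summing one r·B term per recipient: 3·0.25·0.197 + 4·0.125·0.121 + 2·0.25·0.243 + 4·0.25·0.467 = 0.79675.

0.79675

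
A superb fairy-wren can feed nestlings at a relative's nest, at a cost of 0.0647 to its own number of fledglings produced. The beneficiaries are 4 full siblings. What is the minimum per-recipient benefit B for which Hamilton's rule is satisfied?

0.0323

r to a full sibling = 1/2 (full sibs share both parents — two paths of length 2: r = 2·(1/2)^2 = 1/2).
Hamilton's rule with n recipients of equal r: n·r·B > C, so B > C/(n·r) = 0.0647/(4·0.5) = 0.0323.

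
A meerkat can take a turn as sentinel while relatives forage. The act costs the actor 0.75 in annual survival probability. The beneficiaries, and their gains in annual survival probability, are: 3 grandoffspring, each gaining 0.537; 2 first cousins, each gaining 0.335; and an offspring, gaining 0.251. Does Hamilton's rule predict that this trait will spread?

Hamilton's rule: the trait is favored when the sum of r·B over every recipient exceeds the actor's cost C.
r to a grandoffspring = 1/4 (two parent–offspring links: r = (1/2)^2 = 1/4).
r to a first cousin = 0.125 (first cousins share one grandparent pair — two paths of length 4: r = 2·(1/2)^4 = 1/8).
r to an offspring = 1/2 (one parent–offspring link: r = (1/2)^1 = 1/2).
Summing one r·B term per recipient: 3·0.25·0.537 + 2·0.125·0.335 + 1·0.5·0.251 = 0.612.
0.612 < 0.75: the indirect benefit is less than the cost.

No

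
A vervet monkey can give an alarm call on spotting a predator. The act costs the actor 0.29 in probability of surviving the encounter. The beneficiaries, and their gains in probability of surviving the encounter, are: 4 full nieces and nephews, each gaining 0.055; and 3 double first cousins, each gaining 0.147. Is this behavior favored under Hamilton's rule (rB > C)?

No

Hamilton's rule: the trait is favored when the sum of r·B over every recipient exceeds the actor's cost C.
r to a full niece or nephew = 0.25 (full aunt/uncle↔niece/nephew: two paths of length 3 through the shared grandparent pair: r = 2·(1/2)^3 = 1/4).
r to a double first cousin = 1/4 (double first cousins share both grandparent pairs — four paths of length 4: r = 4·(1/2)^4 = 1/4).
Summing one r·B term per recipient: 4·0.25·0.055 + 3·0.25·0.147 = 0.16525.
0.16525 < 0.29: the indirect benefit is less than the cost.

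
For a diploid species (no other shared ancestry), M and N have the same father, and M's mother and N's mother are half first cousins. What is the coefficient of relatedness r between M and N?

Wright's path rule: contributions from independent ancestry routes add.
M and N are related in two ways: half-sibs through their shared father (r = 1/4) and half second cousins through their mothers (r = 1/64).
r = 1/4 + 1/64 = 17/64 = 0.265625.

0.265625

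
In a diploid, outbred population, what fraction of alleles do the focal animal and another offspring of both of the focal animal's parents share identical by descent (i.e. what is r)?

Each parent–offspring link contributes a factor of 1/2, and independent paths through distinct common ancestors add.
Full sibs share both parents — two paths of length 2: r = 2·(1/2)^2 = 1/2.

0.5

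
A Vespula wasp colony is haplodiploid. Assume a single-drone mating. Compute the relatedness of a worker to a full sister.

Haplodiploid full sisters inherit their father's entire haploid genome identically (contributing 1/2) and on average half of their mother's contribution (1/2 · 1/2 = 1/4); r = 1/2 + 1/4 = 3/4.

0.75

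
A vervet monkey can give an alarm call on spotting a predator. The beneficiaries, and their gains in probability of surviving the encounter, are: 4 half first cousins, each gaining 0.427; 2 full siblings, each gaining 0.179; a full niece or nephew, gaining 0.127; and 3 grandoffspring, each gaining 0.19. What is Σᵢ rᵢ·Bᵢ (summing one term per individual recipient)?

r to a half first cousin = 1/16 (half first cousins share one grandparent — one path of length 4: r = (1/2)^4 = 1/16).
r to a full sibling = 0.5 (full sibs share both parents — two paths of length 2: r = 2·(1/2)^2 = 1/2).
r to a full niece or nephew = 1/4 (full aunt/uncle↔niece/nephew: two paths of length 3 through the shared grandparent pair: r = 2·(1/2)^3 = 1/4).
r to a grandoffspring = 1/4 (two parent–offspring links: r = (1/2)^2 = 1/4).
Summing one r·B term per recipient: 4·0.0625·0.427 + 2·0.5·0.179 + 1·0.25·0.127 + 3·0.25·0.19 = 0.46.

0.46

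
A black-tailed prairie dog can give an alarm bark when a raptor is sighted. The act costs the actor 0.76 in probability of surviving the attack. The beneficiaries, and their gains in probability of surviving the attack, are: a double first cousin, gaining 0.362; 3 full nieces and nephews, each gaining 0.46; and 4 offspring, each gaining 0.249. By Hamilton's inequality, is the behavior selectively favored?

Hamilton's rule: the trait is favored when the sum of r·B over every recipient exceeds the actor's cost C.
r to a double first cousin = 1/4 (double first cousins share both grandparent pairs — four paths of length 4: r = 4·(1/2)^4 = 1/4).
r to a full niece or nephew = 1/4 (full aunt/uncle↔niece/nephew: two paths of length 3 through the shared grandparent pair: r = 2·(1/2)^3 = 1/4).
r to an offspring = 0.5 (one parent–offspring link: r = (1/2)^1 = 1/2).
Summing one r·B term per recipient: 1·0.25·0.362 + 3·0.25·0.46 + 4·0.5·0.249 = 0.9335.
0.9335 > 0.76: the indirect benefit exceeds the cost.

Yes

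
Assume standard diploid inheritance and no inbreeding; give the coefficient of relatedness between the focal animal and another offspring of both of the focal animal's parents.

Each parent–offspring link contributes a factor of 1/2, and independent paths through distinct common ancestors add.
Full sibs share both parents — two paths of length 2: r = 2·(1/2)^2 = 1/2.

0.5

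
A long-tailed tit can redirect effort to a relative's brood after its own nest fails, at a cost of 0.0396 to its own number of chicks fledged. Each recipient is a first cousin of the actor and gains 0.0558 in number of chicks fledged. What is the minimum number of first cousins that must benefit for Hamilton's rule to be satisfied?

r to a first cousin = 1/8 (first cousins share one grandparent pair — two paths of length 4: r = 2·(1/2)^4 = 1/8).
Hamilton's rule: n·r·B > C  ⇒  n > C/(r·B) = 0.0396/(0.125·0.0558) = 5.677.
The smallest integer exceeding 5.677 is 6.

6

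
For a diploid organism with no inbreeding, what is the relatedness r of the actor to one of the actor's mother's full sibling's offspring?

0.125

Each parent–offspring link contributes a factor of 1/2, and independent paths through distinct common ancestors add.
First cousins share one grandparent pair — two paths of length 4: r = 2·(1/2)^4 = 1/8.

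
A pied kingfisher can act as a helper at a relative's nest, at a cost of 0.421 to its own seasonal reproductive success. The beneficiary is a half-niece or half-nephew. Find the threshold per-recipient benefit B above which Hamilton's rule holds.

r to a half-niece or half-nephew = 1/8 (half-aunt/uncle↔niece/nephew: one path of length 3: r = (1/2)^3 = 1/8).
Hamilton's rule with n recipients of equal r: n·r·B > C, so B > C/(n·r) = 0.421/(1·0.125) = 3.368.

3.368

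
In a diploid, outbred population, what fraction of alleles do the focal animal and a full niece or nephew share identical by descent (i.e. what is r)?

0.25

Full aunt/uncle↔niece/nephew: two paths of length 3 through the shared grandparent pair: r = 2·(1/2)^3 = 1/4.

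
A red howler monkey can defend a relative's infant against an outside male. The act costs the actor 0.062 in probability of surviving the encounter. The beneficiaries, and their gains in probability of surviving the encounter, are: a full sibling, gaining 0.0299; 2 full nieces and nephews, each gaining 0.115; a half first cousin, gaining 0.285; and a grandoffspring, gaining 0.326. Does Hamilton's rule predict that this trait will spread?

Hamilton's rule: the trait is favored when the sum of r·B over every recipient exceeds the actor's cost C.
r to a full sibling = 1/2 (full sibs share both parents — two paths of length 2: r = 2·(1/2)^2 = 1/2).
r to a full niece or nephew = 0.25 (full aunt/uncle↔niece/nephew: two paths of length 3 through the shared grandparent pair: r = 2·(1/2)^3 = 1/4).
r to a half first cousin = 0.0625 (half first cousins share one grandparent — one path of length 4: r = (1/2)^4 = 1/16).
r to a grandoffspring = 1/4 (two parent–offspring links: r = (1/2)^2 = 1/4).
Summing one r·B term per recipient: 1·0.5·0.0299 + 2·0.25·0.115 + 1·0.0625·0.285 + 1·0.25·0.326 = 0.1717625.
0.1717625 > 0.062: the indirect benefit exceeds the cost.

Yes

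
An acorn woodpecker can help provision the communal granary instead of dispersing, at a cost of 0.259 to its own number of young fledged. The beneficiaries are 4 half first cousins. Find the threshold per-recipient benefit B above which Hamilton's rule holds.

r to a half first cousin = 1/16 (half first cousins share one grandparent — one path of length 4: r = (1/2)^4 = 1/16).
Hamilton's rule with n recipients of equal r: n·r·B > C, so B > C/(n·r) = 0.259/(4·0.0625) = 1.036.

1.036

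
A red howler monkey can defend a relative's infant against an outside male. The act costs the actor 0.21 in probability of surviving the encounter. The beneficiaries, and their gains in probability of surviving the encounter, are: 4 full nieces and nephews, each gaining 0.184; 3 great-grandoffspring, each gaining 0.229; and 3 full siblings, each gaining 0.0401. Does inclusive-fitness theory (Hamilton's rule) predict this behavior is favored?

Hamilton's rule: the trait is favored when the sum of r·B over every recipient exceeds the actor's cost C.
r to a full niece or nephew = 0.25 (full aunt/uncle↔niece/nephew: two paths of length 3 through the shared grandparent pair: r = 2·(1/2)^3 = 1/4).
r to a great-grandoffspring = 1/8 (three parent–offspring links: r = (1/2)^3 = 1/8).
r to a full sibling = 1/2 (full sibs share both parents — two paths of length 2: r = 2·(1/2)^2 = 1/2).
Summing one r·B term per recipient: 4·0.25·0.184 + 3·0.125·0.229 + 3·0.5·0.0401 = 0.330025.
0.330025 > 0.21: the indirect benefit exceeds the cost.

Yes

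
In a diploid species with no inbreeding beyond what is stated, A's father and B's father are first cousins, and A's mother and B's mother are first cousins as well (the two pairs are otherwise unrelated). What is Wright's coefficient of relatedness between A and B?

0.0625

Independent pedigree routes through distinct common ancestors add.
A and B are related in two ways: second cousins through their fathers (r = 1/32) and second cousins through their mothers (r = 1/32).
r = 1/32 + 1/32 = 0.0625.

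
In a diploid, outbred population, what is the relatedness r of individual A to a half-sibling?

0.25

Half-sibs share one parent — one path of length 2: r = (1/2)^2 = 1/4.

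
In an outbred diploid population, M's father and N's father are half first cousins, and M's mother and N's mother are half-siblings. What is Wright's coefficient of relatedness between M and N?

Relatedness sums over independent paths through distinct common ancestors.
M and N are related in two ways: half second cousins through their fathers (r = 1/64) and half first cousins through their mothers (r = 1/16).
r = 1/64 + 1/16 = 5/64 = 0.078125.

0.078125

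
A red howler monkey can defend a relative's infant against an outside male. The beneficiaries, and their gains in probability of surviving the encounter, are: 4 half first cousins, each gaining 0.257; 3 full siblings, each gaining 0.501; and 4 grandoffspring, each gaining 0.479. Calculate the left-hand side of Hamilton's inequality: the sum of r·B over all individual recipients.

r to a half first cousin = 1/16 (half first cousins share one grandparent — one path of length 4: r = (1/2)^4 = 1/16).
r to a full sibling = 1/2 (full sibs share both parents — two paths of length 2: r = 2·(1/2)^2 = 1/2).
r to a grandoffspring = 1/4 (two parent–offspring links: r = (1/2)^2 = 1/4).
Summing one r·B term per recipient: 4·0.0625·0.257 + 3·0.5·0.501 + 4·0.25·0.479 = 1.29475.

1.29475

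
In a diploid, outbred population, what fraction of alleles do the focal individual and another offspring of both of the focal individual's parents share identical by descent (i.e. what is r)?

0.5

Each parent–offspring link contributes a factor of 1/2, and independent paths through distinct common ancestors add.
Full sibs share both parents — two paths of length 2: r = 2·(1/2)^2 = 1/2.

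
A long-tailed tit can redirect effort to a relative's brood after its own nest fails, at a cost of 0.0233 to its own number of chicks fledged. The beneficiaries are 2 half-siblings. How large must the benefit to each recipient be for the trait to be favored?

0.0466

r to a half-sibling = 0.25 (half-sibs share one parent — one path of length 2: r = (1/2)^2 = 1/4).
Hamilton's rule with n recipients of equal r: n·r·B > C, so B > C/(n·r) = 0.0233/(2·0.25) = 0.0466.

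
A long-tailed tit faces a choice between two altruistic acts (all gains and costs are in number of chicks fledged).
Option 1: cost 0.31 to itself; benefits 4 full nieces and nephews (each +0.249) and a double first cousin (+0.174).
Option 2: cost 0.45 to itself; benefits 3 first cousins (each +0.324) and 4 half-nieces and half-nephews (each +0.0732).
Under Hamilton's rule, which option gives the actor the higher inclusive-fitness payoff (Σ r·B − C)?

Option 1: r to a full niece or nephew = 0.25.
Option 1: r to a double first cousin = 0.25.
Option 1: Σ r·B − C = (4·0.25·0.249 + 1·0.25·0.174) − 0.31 = -0.0175.
Option 2: r to a first cousin = 0.125.
Option 2: r to a half-niece or half-nephew = 0.125.
Option 2: Σ r·B − C = (3·0.125·0.324 + 4·0.125·0.0732) − 0.45 = -0.2919.
Option 1 has the higher net inclusive-fitness payoff.

Option 1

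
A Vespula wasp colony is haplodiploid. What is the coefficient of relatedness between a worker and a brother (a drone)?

0.25

Her haploid brother carries none of their father's genes and a random half of their mother's genome; that half matches the maternal half of her own genome with probability 1/2: r = 1/2 · 1/2 = 1/4.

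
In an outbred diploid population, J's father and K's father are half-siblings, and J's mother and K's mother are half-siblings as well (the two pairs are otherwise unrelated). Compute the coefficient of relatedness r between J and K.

0.125

Independent pedigree routes through distinct common ancestors add.
J and K are related in two ways: half first cousins through their fathers (r = 1/16) and half first cousins through their mothers (r = 1/16).
r = 1/16 + 1/16 = 1/8 = 0.125.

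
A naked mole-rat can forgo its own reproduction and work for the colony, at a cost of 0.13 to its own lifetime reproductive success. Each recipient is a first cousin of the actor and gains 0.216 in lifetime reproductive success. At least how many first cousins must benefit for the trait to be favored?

r to a first cousin = 0.125 (first cousins share one grandparent pair — two paths of length 4: r = 2·(1/2)^4 = 1/8).
Hamilton's rule: n·r·B > C  ⇒  n > C/(r·B) = 0.13/(0.125·0.216) = 4.815.
The smallest integer exceeding 4.815 is 5.

5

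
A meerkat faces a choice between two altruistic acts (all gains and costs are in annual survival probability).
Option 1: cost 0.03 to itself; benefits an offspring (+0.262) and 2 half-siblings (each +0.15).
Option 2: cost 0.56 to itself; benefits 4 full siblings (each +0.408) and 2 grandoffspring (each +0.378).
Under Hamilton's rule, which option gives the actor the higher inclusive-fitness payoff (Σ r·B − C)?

Option 1: r to an offspring = 0.5.
Option 1: r to a half-sibling = 0.25.
Option 1: Σ r·B − C = (1·0.5·0.262 + 2·0.25·0.15) − 0.03 = 0.176.
Option 2: r to a full sibling = 0.5.
Option 2: r to a grandoffspring = 0.25.
Option 2: Σ r·B − C = (4·0.5·0.408 + 2·0.25·0.378) − 0.56 = 0.445.
Option 2 has the higher net inclusive-fitness payoff.

Option 2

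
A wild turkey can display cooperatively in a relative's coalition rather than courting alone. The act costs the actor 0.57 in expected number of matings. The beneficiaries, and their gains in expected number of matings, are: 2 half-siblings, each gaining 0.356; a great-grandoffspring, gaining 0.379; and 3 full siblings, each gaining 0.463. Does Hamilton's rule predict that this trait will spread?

Yes

Hamilton's rule: the trait is favored when the sum of r·B over every recipient exceeds the actor's cost C.
r to a half-sibling = 0.25 (half-sibs share one parent — one path of length 2: r = (1/2)^2 = 1/4).
r to a great-grandoffspring = 0.125 (three parent–offspring links: r = (1/2)^3 = 1/8).
r to a full sibling = 1/2 (full sibs share both parents — two paths of length 2: r = 2·(1/2)^2 = 1/2).
Summing one r·B term per recipient: 2·0.25·0.356 + 1·0.125·0.379 + 3·0.5·0.463 = 0.919875.
0.919875 > 0.57: the indirect benefit exceeds the cost.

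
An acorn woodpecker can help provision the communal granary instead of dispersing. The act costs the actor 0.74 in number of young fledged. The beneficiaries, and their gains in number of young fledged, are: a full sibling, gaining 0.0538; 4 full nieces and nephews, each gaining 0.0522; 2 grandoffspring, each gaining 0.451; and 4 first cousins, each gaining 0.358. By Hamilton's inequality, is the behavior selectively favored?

No

Hamilton's rule: the trait is favored when the sum of r·B over every recipient exceeds the actor's cost C.
r to a full sibling = 0.5 (full sibs share both parents — two paths of length 2: r = 2·(1/2)^2 = 1/2).
r to a full niece or nephew = 0.25 (full aunt/uncle↔niece/nephew: two paths of length 3 through the shared grandparent pair: r = 2·(1/2)^3 = 1/4).
r to a grandoffspring = 1/4 (two parent–offspring links: r = (1/2)^2 = 1/4).
r to a first cousin = 1/8 (first cousins share one grandparent pair — two paths of length 4: r = 2·(1/2)^4 = 1/8).
Summing one r·B term per recipient: 1·0.5·0.0538 + 4·0.25·0.0522 + 2·0.25·0.451 + 4·0.125·0.358 = 0.4836.
0.4836 < 0.74: the indirect benefit is less than the cost.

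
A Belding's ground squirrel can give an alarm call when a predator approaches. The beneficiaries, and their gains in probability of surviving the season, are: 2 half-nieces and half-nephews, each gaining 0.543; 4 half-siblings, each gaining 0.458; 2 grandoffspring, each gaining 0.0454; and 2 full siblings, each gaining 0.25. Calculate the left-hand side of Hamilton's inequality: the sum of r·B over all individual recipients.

0.86645

r to a half-niece or half-nephew = 0.125 (half-aunt/uncle↔niece/nephew: one path of length 3: r = (1/2)^3 = 1/8).
r to a half-sibling = 1/4 (half-sibs share one parent — one path of length 2: r = (1/2)^2 = 1/4).
r to a grandoffspring = 1/4 (two parent–offspring links: r = (1/2)^2 = 1/4).
r to a full sibling = 1/2 (full sibs share both parents — two paths of length 2: r = 2·(1/2)^2 = 1/2).
Summing one r·B term per recipient: 2·0.125·0.543 + 4·0.25·0.458 + 2·0.25·0.0454 + 2·0.5·0.25 = 0.86645.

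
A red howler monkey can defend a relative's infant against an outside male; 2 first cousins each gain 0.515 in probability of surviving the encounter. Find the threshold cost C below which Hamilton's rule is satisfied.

r to a first cousin = 1/8 (first cousins share one grandparent pair — two paths of length 4: r = 2·(1/2)^4 = 1/8).
Hamilton's rule: n·r·B > C, so the trait is favored while C < n·r·B = 2·0.125·0.515 = 0.12875.

0.12875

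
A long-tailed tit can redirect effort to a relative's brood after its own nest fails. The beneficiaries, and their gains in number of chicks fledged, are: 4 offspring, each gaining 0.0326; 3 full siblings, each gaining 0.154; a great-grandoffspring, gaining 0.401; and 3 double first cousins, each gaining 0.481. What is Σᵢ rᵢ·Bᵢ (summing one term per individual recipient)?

0.707075

r to an offspring = 0.5 (one parent–offspring link: r = (1/2)^1 = 1/2).
r to a full sibling = 1/2 (full sibs share both parents — two paths of length 2: r = 2·(1/2)^2 = 1/2).
r to a great-grandoffspring = 1/8 (three parent–offspring links: r = (1/2)^3 = 1/8).
r to a double first cousin = 0.25 (double first cousins share both grandparent pairs — four paths of length 4: r = 4·(1/2)^4 = 1/4).
Summing one r·B term per recipient: 4·0.5·0.0326 + 3·0.5·0.154 + 1·0.125·0.401 + 3·0.25·0.481 = 0.707075.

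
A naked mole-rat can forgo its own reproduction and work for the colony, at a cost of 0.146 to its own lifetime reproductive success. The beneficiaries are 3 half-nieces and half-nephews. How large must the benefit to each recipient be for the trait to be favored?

r to a half-niece or half-nephew = 1/8 (half-aunt/uncle↔niece/nephew: one path of length 3: r = (1/2)^3 = 1/8).
Hamilton's rule with n recipients of equal r: n·r·B > C, so B > C/(n·r) = 0.146/(3·0.125) = 0.3893.

0.3893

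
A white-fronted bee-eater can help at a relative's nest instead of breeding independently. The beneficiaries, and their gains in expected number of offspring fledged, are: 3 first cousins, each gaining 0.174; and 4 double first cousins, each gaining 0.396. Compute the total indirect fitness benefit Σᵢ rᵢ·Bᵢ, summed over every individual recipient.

r to a first cousin = 1/8 (first cousins share one grandparent pair — two paths of length 4: r = 2·(1/2)^4 = 1/8).
r to a double first cousin = 1/4 (double first cousins share both grandparent pairs — four paths of length 4: r = 4·(1/2)^4 = 1/4).
Summing one r·B term per recipient: 3·0.125·0.174 + 4·0.25·0.396 = 0.46125.

0.46125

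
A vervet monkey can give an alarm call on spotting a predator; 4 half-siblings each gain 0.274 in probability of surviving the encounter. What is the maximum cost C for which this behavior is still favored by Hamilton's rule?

0.274

r to a half-sibling = 1/4 (half-sibs share one parent — one path of length 2: r = (1/2)^2 = 1/4).
Hamilton's rule: n·r·B > C, so the trait is favored while C < n·r·B = 4·0.25·0.274 = 0.274.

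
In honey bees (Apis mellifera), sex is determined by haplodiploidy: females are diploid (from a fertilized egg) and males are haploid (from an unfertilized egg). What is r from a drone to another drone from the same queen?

Haploid brothers each carry a random half of the queen's diploid genome, so on average they share half: r = 1/2.

0.5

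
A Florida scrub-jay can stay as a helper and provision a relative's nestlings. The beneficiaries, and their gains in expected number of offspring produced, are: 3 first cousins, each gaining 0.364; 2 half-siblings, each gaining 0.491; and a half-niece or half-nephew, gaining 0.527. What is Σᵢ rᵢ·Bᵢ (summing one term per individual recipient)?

r to a first cousin = 0.125 (first cousins share one grandparent pair — two paths of length 4: r = 2·(1/2)^4 = 1/8).
r to a half-sibling = 1/4 (half-sibs share one parent — one path of length 2: r = (1/2)^2 = 1/4).
r to a half-niece or half-nephew = 1/8 (half-aunt/uncle↔niece/nephew: one path of length 3: r = (1/2)^3 = 1/8).
Summing one r·B term per recipient: 3·0.125·0.364 + 2·0.25·0.491 + 1·0.125·0.527 = 0.447875.

0.447875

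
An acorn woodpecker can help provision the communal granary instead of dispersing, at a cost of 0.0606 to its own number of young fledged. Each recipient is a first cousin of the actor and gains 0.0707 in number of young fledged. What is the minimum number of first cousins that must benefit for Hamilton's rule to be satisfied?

7

r to a first cousin = 1/8 (first cousins share one grandparent pair — two paths of length 4: r = 2·(1/2)^4 = 1/8).
Hamilton's rule: n·r·B > C  ⇒  n > C/(r·B) = 0.0606/(0.125·0.0707) = 6.857.
The smallest integer exceeding 6.857 is 7.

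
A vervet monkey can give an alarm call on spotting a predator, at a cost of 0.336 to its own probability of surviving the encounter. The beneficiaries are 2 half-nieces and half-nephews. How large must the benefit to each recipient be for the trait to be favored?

r to a half-niece or half-nephew = 1/8 (half-aunt/uncle↔niece/nephew: one path of length 3: r = (1/2)^3 = 1/8).
Hamilton's rule with n recipients of equal r: n·r·B > C, so B > C/(n·r) = 0.336/(2·0.125) = 1.344.

1.344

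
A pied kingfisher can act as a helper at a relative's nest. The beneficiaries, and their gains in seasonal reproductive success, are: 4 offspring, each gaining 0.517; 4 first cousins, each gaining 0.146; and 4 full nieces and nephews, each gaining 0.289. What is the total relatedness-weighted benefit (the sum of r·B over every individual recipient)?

r to an offspring = 1/2 (one parent–offspring link: r = (1/2)^1 = 1/2).
r to a first cousin = 1/8 (first cousins share one grandparent pair — two paths of length 4: r = 2·(1/2)^4 = 1/8).
r to a full niece or nephew = 0.25 (full aunt/uncle↔niece/nephew: two paths of length 3 through the shared grandparent pair: r = 2·(1/2)^3 = 1/4).
Summing one r·B term per recipient: 4·0.5·0.517 + 4·0.125·0.146 + 4·0.25·0.289 = 1.396.

1.396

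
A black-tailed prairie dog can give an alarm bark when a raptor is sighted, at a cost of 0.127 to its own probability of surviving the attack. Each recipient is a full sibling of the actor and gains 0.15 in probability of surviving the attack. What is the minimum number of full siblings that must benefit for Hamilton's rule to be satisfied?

2

r to a full sibling = 0.5 (full sibs share both parents — two paths of length 2: r = 2·(1/2)^2 = 1/2).
Hamilton's rule: n·r·B > C  ⇒  n > C/(r·B) = 0.127/(0.5·0.15) = 1.693.
The smallest integer exceeding 1.693 is 2.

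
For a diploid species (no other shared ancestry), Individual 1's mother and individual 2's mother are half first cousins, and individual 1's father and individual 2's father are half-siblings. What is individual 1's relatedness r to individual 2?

0.078125

Wright's path rule: contributions from independent ancestry routes add.
Individual 1 and individual 2 are related in two ways: half second cousins through their mothers (r = 1/64) and half first cousins through their fathers (r = 1/16).
r = 1/64 + 1/16 = 5/64 = 0.078125.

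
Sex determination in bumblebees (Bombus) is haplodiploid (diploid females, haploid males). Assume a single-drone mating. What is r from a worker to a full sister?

Haplodiploid full sisters inherit their father's entire haploid genome identically (contributing 1/2) and on average half of their mother's contribution (1/2 · 1/2 = 1/4); r = 1/2 + 1/4 = 3/4.

0.75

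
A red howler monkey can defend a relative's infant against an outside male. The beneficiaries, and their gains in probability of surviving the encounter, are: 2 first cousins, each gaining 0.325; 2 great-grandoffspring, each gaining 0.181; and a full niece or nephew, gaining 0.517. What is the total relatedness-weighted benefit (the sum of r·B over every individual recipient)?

0.25575

r to a first cousin = 1/8 (first cousins share one grandparent pair — two paths of length 4: r = 2·(1/2)^4 = 1/8).
r to a great-grandoffspring = 0.125 (three parent–offspring links: r = (1/2)^3 = 1/8).
r to a full niece or nephew = 0.25 (full aunt/uncle↔niece/nephew: two paths of length 3 through the shared grandparent pair: r = 2·(1/2)^3 = 1/4).
Summing one r·B term per recipient: 2·0.125·0.325 + 2·0.125·0.181 + 1·0.25·0.517 = 0.25575.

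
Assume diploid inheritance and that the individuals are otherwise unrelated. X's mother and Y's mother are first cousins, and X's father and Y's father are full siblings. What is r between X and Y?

With two independent routes of shared ancestry, r is the sum of the two contributions.
X and Y are related in two ways: second cousins through their mothers (r = 1/32) and first cousins through their fathers (r = 1/8).
r = 1/32 + 1/8 = 0.15625.

0.15625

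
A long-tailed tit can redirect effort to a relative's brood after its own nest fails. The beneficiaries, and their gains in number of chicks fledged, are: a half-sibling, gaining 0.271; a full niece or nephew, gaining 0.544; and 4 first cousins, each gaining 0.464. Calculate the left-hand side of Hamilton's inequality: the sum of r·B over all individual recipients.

r to a half-sibling = 1/4 (half-sibs share one parent — one path of length 2: r = (1/2)^2 = 1/4).
r to a full niece or nephew = 1/4 (full aunt/uncle↔niece/nephew: two paths of length 3 through the shared grandparent pair: r = 2·(1/2)^3 = 1/4).
r to a first cousin = 0.125 (first cousins share one grandparent pair — two paths of length 4: r = 2·(1/2)^4 = 1/8).
Summing one r·B term per recipient: 1·0.25·0.271 + 1·0.25·0.544 + 4·0.125·0.464 = 0.43575.

0.43575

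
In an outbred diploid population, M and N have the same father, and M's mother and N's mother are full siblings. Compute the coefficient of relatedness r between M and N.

0.375

Relatedness sums over independent paths through distinct common ancestors.
M and N are related in two ways: half-sibs through their shared father (r = 1/4) and first cousins through their mothers (r = 1/8).
r = 1/4 + 1/8 = 3/8 = 0.375.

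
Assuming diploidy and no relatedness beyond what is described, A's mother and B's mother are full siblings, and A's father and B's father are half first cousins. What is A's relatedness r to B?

0.140625

Wright's path rule: contributions from independent ancestry routes add.
A and B are related in two ways: first cousins through their mothers (r = 1/8) and half second cousins through their fathers (r = 1/64).
r = 1/8 + 1/64 = 0.140625.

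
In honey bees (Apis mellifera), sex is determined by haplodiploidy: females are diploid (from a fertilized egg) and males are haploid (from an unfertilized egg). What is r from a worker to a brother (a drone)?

Her haploid brother carries none of their father's genes and a random half of their mother's genome; that half matches the maternal half of her own genome with probability 1/2: r = 1/2 · 1/2 = 1/4.

0.25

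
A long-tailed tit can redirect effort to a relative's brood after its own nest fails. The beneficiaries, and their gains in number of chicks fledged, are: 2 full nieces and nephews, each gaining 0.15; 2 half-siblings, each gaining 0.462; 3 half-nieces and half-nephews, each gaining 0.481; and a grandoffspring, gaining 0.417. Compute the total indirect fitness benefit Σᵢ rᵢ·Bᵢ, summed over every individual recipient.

r to a full niece or nephew = 0.25 (full aunt/uncle↔niece/nephew: two paths of length 3 through the shared grandparent pair: r = 2·(1/2)^3 = 1/4).
r to a half-sibling = 0.25 (half-sibs share one parent — one path of length 2: r = (1/2)^2 = 1/4).
r to a half-niece or half-nephew = 0.125 (half-aunt/uncle↔niece/nephew: one path of length 3: r = (1/2)^3 = 1/8).
r to a grandoffspring = 0.25 (two parent–offspring links: r = (1/2)^2 = 1/4).
Summing one r·B term per recipient: 2·0.25·0.15 + 2·0.25·0.462 + 3·0.125·0.481 + 1·0.25·0.417 = 0.590625.

0.590625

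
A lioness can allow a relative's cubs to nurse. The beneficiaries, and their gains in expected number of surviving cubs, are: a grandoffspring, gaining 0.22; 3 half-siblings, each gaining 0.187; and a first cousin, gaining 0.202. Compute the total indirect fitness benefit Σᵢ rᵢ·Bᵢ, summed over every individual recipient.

r to a grandoffspring = 0.25 (two parent–offspring links: r = (1/2)^2 = 1/4).
r to a half-sibling = 1/4 (half-sibs share one parent — one path of length 2: r = (1/2)^2 = 1/4).
r to a first cousin = 1/8 (first cousins share one grandparent pair — two paths of length 4: r = 2·(1/2)^4 = 1/8).
Summing one r·B term per recipient: 1·0.25·0.22 + 3·0.25·0.187 + 1·0.125·0.202 = 0.2205.

0.2205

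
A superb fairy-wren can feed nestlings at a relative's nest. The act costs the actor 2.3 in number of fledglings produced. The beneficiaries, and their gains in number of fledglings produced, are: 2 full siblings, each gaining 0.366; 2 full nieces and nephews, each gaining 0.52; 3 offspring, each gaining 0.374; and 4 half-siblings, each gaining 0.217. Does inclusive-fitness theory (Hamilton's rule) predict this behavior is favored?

Hamilton's rule: the trait is favored when the sum of r·B over every recipient exceeds the actor's cost C.
r to a full sibling = 0.5 (full sibs share both parents — two paths of length 2: r = 2·(1/2)^2 = 1/2).
r to a full niece or nephew = 0.25 (full aunt/uncle↔niece/nephew: two paths of length 3 through the shared grandparent pair: r = 2·(1/2)^3 = 1/4).
r to an offspring = 0.5 (one parent–offspring link: r = (1/2)^1 = 1/2).
r to a half-sibling = 0.25 (half-sibs share one parent — one path of length 2: r = (1/2)^2 = 1/4).
Summing one r·B term per recipient: 2·0.5·0.366 + 2·0.25·0.52 + 3·0.5·0.374 + 4·0.25·0.217 = 1.404.
1.404 < 2.3: the indirect benefit is less than the cost.

No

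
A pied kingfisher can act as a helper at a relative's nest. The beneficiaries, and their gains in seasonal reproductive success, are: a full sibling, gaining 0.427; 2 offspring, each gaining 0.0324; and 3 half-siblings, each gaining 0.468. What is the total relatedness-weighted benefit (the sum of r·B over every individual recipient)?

r to a full sibling = 0.5 (full sibs share both parents — two paths of length 2: r = 2·(1/2)^2 = 1/2).
r to an offspring = 1/2 (one parent–offspring link: r = (1/2)^1 = 1/2).
r to a half-sibling = 1/4 (half-sibs share one parent — one path of length 2: r = (1/2)^2 = 1/4).
Summing one r·B term per recipient: 1·0.5·0.427 + 2·0.5·0.0324 + 3·0.25·0.468 = 0.5969.

0.5969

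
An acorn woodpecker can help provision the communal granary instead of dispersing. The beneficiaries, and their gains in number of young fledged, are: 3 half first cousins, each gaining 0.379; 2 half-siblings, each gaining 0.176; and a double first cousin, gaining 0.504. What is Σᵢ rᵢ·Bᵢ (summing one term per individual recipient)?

r to a half first cousin = 1/16 (half first cousins share one grandparent — one path of length 4: r = (1/2)^4 = 1/16).
r to a half-sibling = 0.25 (half-sibs share one parent — one path of length 2: r = (1/2)^2 = 1/4).
r to a double first cousin = 1/4 (double first cousins share both grandparent pairs — four paths of length 4: r = 4·(1/2)^4 = 1/4).
Summing one r·B term per recipient: 3·0.0625·0.379 + 2·0.25·0.176 + 1·0.25·0.504 = 0.2850625.

0.2850625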